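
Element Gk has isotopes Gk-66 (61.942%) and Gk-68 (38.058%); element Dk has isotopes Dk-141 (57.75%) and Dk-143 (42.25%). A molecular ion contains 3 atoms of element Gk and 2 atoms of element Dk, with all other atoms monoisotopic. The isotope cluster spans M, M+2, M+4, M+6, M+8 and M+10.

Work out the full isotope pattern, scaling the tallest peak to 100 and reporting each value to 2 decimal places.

22.91 : 75.75 : 100.00 : 65.88 : 21.66 : 2.84

Element Gk pattern (n=3): 0.23765977 : 0.4380641 : 0.26915249 : 0.05512364
Element Dk pattern (n=2): 0.33350625 : 0.4879875 : 0.17850625
Convolve the two distributions (both contribute in 2-u steps):
  M: 0.23765977×0.33350625 = 0.079261
  M+2: 0.23765977×0.4879875 + 0.4380641×0.33350625 = 0.262072
  M+4: 0.23765977×0.17850625 + 0.4380641×0.4879875 + 0.26915249×0.33350625 = 0.345958
  M+6: 0.4380641×0.17850625 + 0.26915249×0.4879875 + 0.05512364×0.33350625 = 0.227924
  M+8: 0.26915249×0.17850625 + 0.05512364×0.4879875 = 0.074945
  M+10: 0.05512364×0.17850625 = 0.009840
Scale to base peak (0.345958) = 100: 22.91 : 75.75 : 100.00 : 65.88 : 21.66 : 2.84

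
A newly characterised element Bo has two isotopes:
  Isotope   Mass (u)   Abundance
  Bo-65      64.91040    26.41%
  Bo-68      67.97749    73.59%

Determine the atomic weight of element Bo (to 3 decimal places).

67.167 u

Weight each isotope mass by its fractional abundance: 0.2641 × 64.91040 + 0.7359 × 67.97749
= 17.142837 + 50.024635 = 67.167472 u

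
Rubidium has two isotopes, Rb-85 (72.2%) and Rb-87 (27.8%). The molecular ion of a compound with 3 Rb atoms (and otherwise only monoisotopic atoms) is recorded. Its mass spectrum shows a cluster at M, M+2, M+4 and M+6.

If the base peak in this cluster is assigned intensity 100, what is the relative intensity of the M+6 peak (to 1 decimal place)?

Term probabilities: M 0.3764, M+2 0.4348, M+4 0.1674, M+6 0.0215. Base peak = M+2.
P(M+2) = C(3,1) × 0.722^2 × 0.278^1 = 3 × 0.521284 × 0.2780 = 0.434751 (base)
P(M+6) = C(3,3) × 0.722^0 × 0.278^3 = 1 × 1.0000 × 0.02148495 = 0.021485
Relative intensity = 0.021485 / 0.434751 × 100 = 4.9

4.9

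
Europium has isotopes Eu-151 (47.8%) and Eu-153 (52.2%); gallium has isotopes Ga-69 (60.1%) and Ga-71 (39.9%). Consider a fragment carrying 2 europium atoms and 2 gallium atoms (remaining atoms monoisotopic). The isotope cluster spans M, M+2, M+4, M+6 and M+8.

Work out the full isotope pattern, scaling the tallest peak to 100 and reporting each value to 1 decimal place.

Europium pattern (n=2): 0.228484 : 0.499032 : 0.272484
Gallium pattern (n=2): 0.361201 : 0.479598 : 0.159201
Convolve the two distributions (both contribute in 2-u steps):
  M: 0.228484×0.361201 = 0.082529
  M+2: 0.228484×0.479598 + 0.499032×0.361201 = 0.289831
  M+4: 0.228484×0.159201 + 0.499032×0.479598 + 0.272484×0.361201 = 0.374131
  M+6: 0.499032×0.159201 + 0.272484×0.479598 = 0.210129
  M+8: 0.272484×0.159201 = 0.043380
Scale to base peak (0.374131) = 100: 22.1 : 77.5 : 100.0 : 56.2 : 11.6

22.1 : 77.5 : 100.0 : 56.2 : 11.6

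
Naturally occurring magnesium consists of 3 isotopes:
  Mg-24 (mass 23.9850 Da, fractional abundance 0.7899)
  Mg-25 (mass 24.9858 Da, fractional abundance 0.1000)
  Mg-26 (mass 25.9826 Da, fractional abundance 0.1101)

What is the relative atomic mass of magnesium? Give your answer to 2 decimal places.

24.31 Da

Average mass = Σ (abundance × isotope mass) = 0.7899 × 23.9850 + 0.1000 × 24.9858 + 0.1101 × 25.9826
= 18.94575 + 2.49858 + 2.86068 = 24.30501 Da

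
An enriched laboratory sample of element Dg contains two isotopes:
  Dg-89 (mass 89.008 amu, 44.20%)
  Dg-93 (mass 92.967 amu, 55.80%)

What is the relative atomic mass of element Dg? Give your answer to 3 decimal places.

Average mass = Σ (abundance × isotope mass) = 0.4420 × 89.008 + 0.5580 × 92.967
= 39.3415 + 51.8756 = 91.2171 amu

91.217 amu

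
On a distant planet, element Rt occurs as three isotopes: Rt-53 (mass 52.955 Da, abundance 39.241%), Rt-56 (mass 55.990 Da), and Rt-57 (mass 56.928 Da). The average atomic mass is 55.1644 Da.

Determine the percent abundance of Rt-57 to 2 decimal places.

38.95%

The remaining 60.759% is split between Rt-56 (fraction x) and Rt-57 (fraction 0.60759 − x).
Substituting: 55.990x + 56.928(0.60759 − x) = 34.38432845
(55.990 − 56.928)x = -0.20455507  ⇒  x = 0.21808, y = 0.38951
Rt-56: 21.81%, Rt-57: 38.95%.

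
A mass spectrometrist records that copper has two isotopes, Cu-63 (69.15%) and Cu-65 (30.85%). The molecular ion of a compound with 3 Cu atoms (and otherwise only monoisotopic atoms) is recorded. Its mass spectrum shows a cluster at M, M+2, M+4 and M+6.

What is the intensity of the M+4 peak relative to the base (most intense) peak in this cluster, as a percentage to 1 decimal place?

Binomial terms of (0.6915 + 0.3085)^3: M 0.3307, M+2 0.4425, M+4 0.1974, M+6 0.0294 → M+2 is the base peak.
P(M+2) = C(3,1) × 0.6915^2 × 0.3085^1 = 3 × 0.47817225 × 0.3085 = 0.442548 (base)
P(M+4) = C(3,2) × 0.6915^1 × 0.3085^2 = 3 × 0.6915 × 0.09517225 = 0.197435
Relative intensity = 0.197435 / 0.442548 × 100 = 44.6

44.6%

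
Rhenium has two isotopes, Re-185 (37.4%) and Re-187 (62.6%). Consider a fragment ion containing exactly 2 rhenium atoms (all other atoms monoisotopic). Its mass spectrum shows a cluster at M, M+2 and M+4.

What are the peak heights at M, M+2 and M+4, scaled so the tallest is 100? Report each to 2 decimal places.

29.87 : 100.00 : 83.69

The 2 Re atoms are independent, so intensities follow the terms of (0.374 + 0.626)^2.
P(M) = 0.374^2 = 0.139876
P(M+2) = 2 × 0.374^1 × 0.626^1 = 0.468248
P(M+4) = 0.626^2 = 0.391876
The M+2 peak is largest (0.468248); scaling to 100 gives 29.87 : 100.00 : 83.69.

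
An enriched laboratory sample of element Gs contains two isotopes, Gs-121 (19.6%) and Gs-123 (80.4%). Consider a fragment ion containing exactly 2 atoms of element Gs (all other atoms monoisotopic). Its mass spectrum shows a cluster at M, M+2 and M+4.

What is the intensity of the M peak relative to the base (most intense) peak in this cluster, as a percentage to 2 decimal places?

(0.196 + 0.804)^2 gives M 0.0384, M+2 0.3152, M+4 0.6464; the largest is M+4.
P(M+4) = C(2,2) × 0.196^0 × 0.804^2 = 1 × 1.0000 × 0.646416 = 0.646416 (base)
P(M) = C(2,0) × 0.196^2 × 0.804^0 = 1 × 0.038416 × 1.0000 = 0.038416
Relative intensity = 0.038416 / 0.646416 × 100 = 5.94

5.94%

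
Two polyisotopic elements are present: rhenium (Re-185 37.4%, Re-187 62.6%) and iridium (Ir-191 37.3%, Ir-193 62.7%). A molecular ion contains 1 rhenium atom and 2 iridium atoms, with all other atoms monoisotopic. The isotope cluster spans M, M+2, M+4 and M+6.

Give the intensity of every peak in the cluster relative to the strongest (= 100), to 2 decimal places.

Rhenium pattern (n=1): 0.3740 : 0.6260
Iridium pattern (n=2): 0.139129 : 0.467742 : 0.393129
Convolve the two distributions (both contribute in 2-u steps):
  M: 0.3740×0.139129 = 0.052034
  M+2: 0.3740×0.467742 + 0.6260×0.139129 = 0.262030
  M+4: 0.3740×0.393129 + 0.6260×0.467742 = 0.439837
  M+6: 0.6260×0.393129 = 0.246099
Scale to base peak (0.439837) = 100: 11.83 : 59.57 : 100.00 : 55.95

11.83 : 59.57 : 100.00 : 55.95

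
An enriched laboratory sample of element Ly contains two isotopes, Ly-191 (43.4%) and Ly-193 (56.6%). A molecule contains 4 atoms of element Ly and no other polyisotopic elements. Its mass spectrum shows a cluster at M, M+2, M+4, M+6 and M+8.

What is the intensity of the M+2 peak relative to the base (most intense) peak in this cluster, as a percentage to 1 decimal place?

51.1%

(0.434 + 0.566)^4 gives M 0.0355, M+2 0.1851, M+4 0.3620, M+6 0.3148, M+8 0.1026; the largest is M+4.
P(M+4) = C(4,2) × 0.434^2 × 0.566^2 = 6 × 0.188356 × 0.320356 = 0.362046 (base)
P(M+2) = C(4,1) × 0.434^3 × 0.566^1 = 4 × 0.0817465 × 0.5660 = 0.185074
Relative intensity = 0.185074 / 0.362046 × 100 = 51.1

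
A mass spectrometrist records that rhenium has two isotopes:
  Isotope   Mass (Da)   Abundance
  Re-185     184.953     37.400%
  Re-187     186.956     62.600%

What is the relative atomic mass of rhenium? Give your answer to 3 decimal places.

186.207 Da

Ar = Σ fᵢ·mᵢ = 0.37400 × 184.953 + 0.62600 × 186.956
= 69.1724 + 117.0345 = 186.2069 Da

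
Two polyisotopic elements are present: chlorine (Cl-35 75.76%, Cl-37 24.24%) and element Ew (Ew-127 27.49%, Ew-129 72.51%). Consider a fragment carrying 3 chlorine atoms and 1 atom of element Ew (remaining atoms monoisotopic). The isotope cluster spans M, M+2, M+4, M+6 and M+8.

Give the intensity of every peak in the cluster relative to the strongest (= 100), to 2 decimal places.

27.80 : 100.00 : 78.91 : 23.43 : 2.40

Chlorine pattern (n=3): 0.4348304 : 0.41738208 : 0.13354464 : 0.01424288
Element Ew pattern (n=1): 0.2749 : 0.7251
Convolve the two distributions (both contribute in 2-u steps):
  M: 0.4348304×0.2749 = 0.119535
  M+2: 0.4348304×0.7251 + 0.41738208×0.2749 = 0.430034
  M+4: 0.41738208×0.7251 + 0.13354464×0.2749 = 0.339355
  M+6: 0.13354464×0.7251 + 0.01424288×0.2749 = 0.100749
  M+8: 0.01424288×0.7251 = 0.010328
Scale to base peak (0.430034) = 100: 27.80 : 100.00 : 78.91 : 23.43 : 2.40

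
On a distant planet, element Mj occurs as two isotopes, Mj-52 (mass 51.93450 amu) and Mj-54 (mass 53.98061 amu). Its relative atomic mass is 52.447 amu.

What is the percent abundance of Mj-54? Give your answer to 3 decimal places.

25.048%

Let x be the fractional abundance of Mj-52; then Mj-54 has abundance 1 − x.
51.93450·x + 53.98061·(1 − x) = 52.447
(51.93450 − 53.98061)·x = 52.447 − 53.98061
x = -1.53361 / -2.04611 = 0.74952 → 74.952% Mj-52, 25.048% Mj-54.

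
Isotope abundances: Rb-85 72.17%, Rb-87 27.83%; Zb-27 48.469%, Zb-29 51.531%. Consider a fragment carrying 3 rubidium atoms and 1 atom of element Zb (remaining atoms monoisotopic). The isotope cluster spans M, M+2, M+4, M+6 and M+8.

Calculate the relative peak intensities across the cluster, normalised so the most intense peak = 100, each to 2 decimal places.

45.04 : 100.00 : 75.50 : 23.95 : 2.75

Rubidium pattern (n=3): 0.37589809 : 0.43485841 : 0.16768892 : 0.02155458
Element Zb pattern (n=1): 0.48469 : 0.51531
Convolve the two distributions (both contribute in 2-u steps):
  M: 0.37589809×0.48469 = 0.182194
  M+2: 0.37589809×0.51531 + 0.43485841×0.48469 = 0.404476
  M+4: 0.43485841×0.51531 + 0.16768892×0.48469 = 0.305364
  M+6: 0.16768892×0.51531 + 0.02155458×0.48469 = 0.096859
  M+8: 0.02155458×0.51531 = 0.011107
Scale to base peak (0.404476) = 100: 45.04 : 100.00 : 75.50 : 23.95 : 2.75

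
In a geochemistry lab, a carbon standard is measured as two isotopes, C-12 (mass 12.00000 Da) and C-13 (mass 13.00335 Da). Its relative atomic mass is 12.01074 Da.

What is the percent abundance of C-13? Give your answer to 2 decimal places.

1.07%

Let x be the fractional abundance of C-12; then C-13 has abundance 1 − x.
12.00000·x + 13.00335·(1 − x) = 12.01074
(12.00000 − 13.00335)·x = 12.01074 − 13.00335
x = -0.99261 / -1.00335 = 0.98930 → 98.93% C-12, 1.07% C-13.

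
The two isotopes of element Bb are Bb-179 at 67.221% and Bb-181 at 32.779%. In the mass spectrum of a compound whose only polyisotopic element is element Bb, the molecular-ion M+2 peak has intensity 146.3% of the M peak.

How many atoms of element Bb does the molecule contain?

3

The M+2/M ratio from n Bb atoms is n · q/p = n · 0.32779/0.67221.
n = 1.463 × 0.67221/0.32779 = 3.00 ≈ 3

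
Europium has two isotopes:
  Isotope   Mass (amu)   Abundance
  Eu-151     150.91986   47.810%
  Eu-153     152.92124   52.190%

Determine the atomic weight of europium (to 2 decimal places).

Average mass = Σ (abundance × isotope mass) = 0.47810 × 150.91986 + 0.52190 × 152.92124
= 72.154785 + 79.809595 = 151.964380 amu

151.96 amu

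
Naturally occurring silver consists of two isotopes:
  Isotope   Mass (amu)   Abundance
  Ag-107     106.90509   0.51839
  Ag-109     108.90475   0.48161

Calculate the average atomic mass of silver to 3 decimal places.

107.868 amu

Average mass = Σ (abundance × isotope mass) = 0.51839 × 106.90509 + 0.48161 × 108.90475
= 55.418530 + 52.449617 = 107.868147 amu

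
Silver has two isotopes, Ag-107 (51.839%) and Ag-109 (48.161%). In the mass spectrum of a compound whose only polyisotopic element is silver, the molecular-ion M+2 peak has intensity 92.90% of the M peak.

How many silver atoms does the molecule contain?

1

The M+2/M ratio from n Ag atoms is n · q/p = n · 0.48161/0.51839.
n = 0.9290 × 0.51839/0.48161 = 1.00 ≈ 1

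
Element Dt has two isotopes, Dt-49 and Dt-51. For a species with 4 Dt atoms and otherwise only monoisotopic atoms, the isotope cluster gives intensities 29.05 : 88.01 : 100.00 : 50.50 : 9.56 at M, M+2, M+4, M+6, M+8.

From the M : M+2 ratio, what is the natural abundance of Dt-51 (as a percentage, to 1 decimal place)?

Let p = fractional abundance of Dt-49. I(M+2)/I(M) = [C(4,1)·p^3·(1−p)] / p^4 = 4·(1−p)/p = 88.01/29.05 = 3.0296
(1−p)/p = 3.0296/4 = 0.7574  ⇒  p = 1/(1 + 0.7574) = 0.5690
Dt-49: 56.9%, Dt-51: 43.1%.

43.1%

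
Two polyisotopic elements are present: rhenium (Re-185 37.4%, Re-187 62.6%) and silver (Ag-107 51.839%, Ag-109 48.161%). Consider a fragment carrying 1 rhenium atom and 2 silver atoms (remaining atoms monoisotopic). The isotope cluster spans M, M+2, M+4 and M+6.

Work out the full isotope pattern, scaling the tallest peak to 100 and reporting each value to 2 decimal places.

25.17 : 88.89 : 100.00 : 36.36

Rhenium pattern (n=1): 0.3740 : 0.6260
Silver pattern (n=2): 0.26872819 : 0.49932362 : 0.23194819
Convolve the two distributions (both contribute in 2-u steps):
  M: 0.3740×0.26872819 = 0.100504
  M+2: 0.3740×0.49932362 + 0.6260×0.26872819 = 0.354971
  M+4: 0.3740×0.23194819 + 0.6260×0.49932362 = 0.399325
  M+6: 0.6260×0.23194819 = 0.145200
Scale to base peak (0.399325) = 100: 25.17 : 88.89 : 100.00 : 36.36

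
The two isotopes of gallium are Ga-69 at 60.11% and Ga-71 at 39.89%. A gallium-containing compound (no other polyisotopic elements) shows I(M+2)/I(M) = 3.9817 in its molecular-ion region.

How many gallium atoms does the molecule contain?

With n Ga atoms, P(M+2)/P(M) = C(n,1)·p^(n−1)q / p^n = n·q/p = n · 0.3989/0.6011.
n = 3.9817 × 0.6011/0.3989 = 6.00 ≈ 6

6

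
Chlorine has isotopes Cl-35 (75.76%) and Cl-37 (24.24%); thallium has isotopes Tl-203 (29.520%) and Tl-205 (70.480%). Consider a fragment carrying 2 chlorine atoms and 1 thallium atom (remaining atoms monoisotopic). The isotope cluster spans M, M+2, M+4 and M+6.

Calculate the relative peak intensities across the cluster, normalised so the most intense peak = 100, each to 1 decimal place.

Chlorine pattern (n=2): 0.57395776 : 0.36728448 : 0.05875776
Thallium pattern (n=1): 0.2952 : 0.7048
Convolve the two distributions (both contribute in 2-u steps):
  M: 0.57395776×0.2952 = 0.169432
  M+2: 0.57395776×0.7048 + 0.36728448×0.2952 = 0.512948
  M+4: 0.36728448×0.7048 + 0.05875776×0.2952 = 0.276207
  M+6: 0.05875776×0.7048 = 0.041412
Scale to base peak (0.512948) = 100: 33.0 : 100.0 : 53.8 : 8.1

33.0 : 100.0 : 53.8 : 8.1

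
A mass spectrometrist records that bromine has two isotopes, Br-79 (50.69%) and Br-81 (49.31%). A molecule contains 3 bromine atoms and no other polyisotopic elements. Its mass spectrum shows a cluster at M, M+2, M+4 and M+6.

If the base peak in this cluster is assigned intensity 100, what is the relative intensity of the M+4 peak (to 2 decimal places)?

97.28

(0.5069 + 0.4931)^3 gives M 0.1302, M+2 0.3801, M+4 0.3698, M+6 0.1199; the largest is M+2.
P(M+2) = C(3,1) × 0.5069^2 × 0.4931^1 = 3 × 0.25694761 × 0.4931 = 0.380103 (base)
P(M+4) = C(3,2) × 0.5069^1 × 0.4931^2 = 3 × 0.5069 × 0.24314761 = 0.369755
Relative intensity = 0.369755 / 0.380103 × 100 = 97.28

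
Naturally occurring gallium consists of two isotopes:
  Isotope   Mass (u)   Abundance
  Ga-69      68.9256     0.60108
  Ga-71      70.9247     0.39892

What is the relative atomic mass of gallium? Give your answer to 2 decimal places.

69.72 u

Average mass = Σ (abundance × isotope mass) = 0.60108 × 68.9256 + 0.39892 × 70.9247
= 41.42980 + 28.29328 = 69.72308 u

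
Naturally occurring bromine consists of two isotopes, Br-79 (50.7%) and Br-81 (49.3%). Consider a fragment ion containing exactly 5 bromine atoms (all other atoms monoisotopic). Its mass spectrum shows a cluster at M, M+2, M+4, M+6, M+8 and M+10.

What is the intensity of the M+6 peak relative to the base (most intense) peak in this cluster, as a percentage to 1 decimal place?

Binomial terms of (0.507 + 0.493)^5: M 0.0335, M+2 0.1629, M+4 0.3168, M+6 0.3080, M+8 0.1497, M+10 0.0291 → M+4 is the base peak.
P(M+4) = C(5,2) × 0.507^3 × 0.493^2 = 10 × 0.13032384 × 0.243049 = 0.316751 (base)
P(M+6) = C(5,3) × 0.507^2 × 0.493^3 = 10 × 0.257049 × 0.11982316 = 0.308004
Relative intensity = 0.308004 / 0.316751 × 100 = 97.2

97.2%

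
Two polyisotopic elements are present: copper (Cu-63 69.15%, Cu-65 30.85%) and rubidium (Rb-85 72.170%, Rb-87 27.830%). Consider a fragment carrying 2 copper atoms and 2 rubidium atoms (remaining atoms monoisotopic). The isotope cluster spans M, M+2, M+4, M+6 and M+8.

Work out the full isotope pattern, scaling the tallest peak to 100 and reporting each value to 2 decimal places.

Copper pattern (n=2): 0.47817225 : 0.4266555 : 0.09517225
Rubidium pattern (n=2): 0.52085089 : 0.40169822 : 0.07745089
Convolve the two distributions (both contribute in 2-u steps):
  M: 0.47817225×0.52085089 = 0.249056
  M+2: 0.47817225×0.40169822 + 0.4266555×0.52085089 = 0.414305
  M+4: 0.47817225×0.07745089 + 0.4266555×0.40169822 + 0.09517225×0.52085089 = 0.257992
  M+6: 0.4266555×0.07745089 + 0.09517225×0.40169822 = 0.071275
  M+8: 0.09517225×0.07745089 = 0.007371
Scale to base peak (0.414305) = 100: 60.11 : 100.00 : 62.27 : 17.20 : 1.78

60.11 : 100.00 : 62.27 : 17.20 : 1.78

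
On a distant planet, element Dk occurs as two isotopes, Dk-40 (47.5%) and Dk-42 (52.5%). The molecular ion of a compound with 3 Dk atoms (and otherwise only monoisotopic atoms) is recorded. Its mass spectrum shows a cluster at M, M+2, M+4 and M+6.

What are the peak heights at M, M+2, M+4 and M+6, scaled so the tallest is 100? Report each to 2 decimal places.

27.29 : 90.48 : 100.00 : 36.84

Each Dk atom is independently Dk-40 (p = 0.475) or Dk-42 (q = 0.525); the cluster is the binomial expansion (p + q)^3.
P(M) = 0.475^3 = 0.107172
P(M+2) = 3 × 0.475^2 × 0.525^1 = 0.355359
P(M+4) = 3 × 0.475^1 × 0.525^2 = 0.392766
P(M+6) = 0.525^3 = 0.144703
The M+4 peak is largest (0.392766); scaling to 100 gives 27.29 : 90.48 : 100.00 : 36.84.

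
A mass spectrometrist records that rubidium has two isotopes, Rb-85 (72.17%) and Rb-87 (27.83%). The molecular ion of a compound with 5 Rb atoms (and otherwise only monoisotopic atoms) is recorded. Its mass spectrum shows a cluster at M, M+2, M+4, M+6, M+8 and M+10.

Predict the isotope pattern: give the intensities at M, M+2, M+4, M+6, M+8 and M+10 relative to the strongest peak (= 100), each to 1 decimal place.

The 5 Rb atoms are independent, so intensities follow the terms of (0.7217 + 0.2783)^5.
P(M) = 0.7217^5 = 0.195787
P(M+2) = 5 × 0.7217^4 × 0.2783^1 = 0.377494
P(M+4) = 10 × 0.7217^3 × 0.2783^2 = 0.291136
P(M+6) = 10 × 0.7217^2 × 0.2783^3 = 0.112267
P(M+8) = 5 × 0.7217^1 × 0.2783^4 = 0.021646
P(M+10) = 0.2783^5 = 0.001669
The M+2 peak is largest (0.377494); scaling to 100 gives 51.9 : 100.0 : 77.1 : 29.7 : 5.7 : 0.4.

51.9 : 100.0 : 77.1 : 29.7 : 5.7 : 0.4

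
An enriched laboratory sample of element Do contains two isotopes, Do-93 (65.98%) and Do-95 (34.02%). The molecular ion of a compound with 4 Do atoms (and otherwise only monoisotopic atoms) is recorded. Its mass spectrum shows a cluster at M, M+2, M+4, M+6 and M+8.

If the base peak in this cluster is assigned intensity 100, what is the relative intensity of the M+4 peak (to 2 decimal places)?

77.34

(0.6598 + 0.3402)^4 gives M 0.1895, M+2 0.3909, M+4 0.3023, M+6 0.1039, M+8 0.0134; the largest is M+2.
P(M+2) = C(4,1) × 0.6598^3 × 0.3402^1 = 4 × 0.28723472 × 0.3402 = 0.390869 (base)
P(M+4) = C(4,2) × 0.6598^2 × 0.3402^2 = 6 × 0.43533604 × 0.11573604 = 0.302304
Relative intensity = 0.302304 / 0.390869 × 100 = 77.34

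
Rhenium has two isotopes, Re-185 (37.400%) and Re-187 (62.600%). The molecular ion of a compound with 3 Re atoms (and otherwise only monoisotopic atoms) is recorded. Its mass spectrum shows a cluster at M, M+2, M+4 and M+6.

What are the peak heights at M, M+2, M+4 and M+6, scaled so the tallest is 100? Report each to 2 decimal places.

Each Re atom is independently Re-185 (p = 0.37400) or Re-187 (q = 0.62600); the cluster is the binomial expansion (p + q)^3.
P(M) = 0.37400^3 = 0.052314
P(M+2) = 3 × 0.37400^2 × 0.62600^1 = 0.262687
P(M+4) = 3 × 0.37400^1 × 0.62600^2 = 0.439685
P(M+6) = 0.62600^3 = 0.245314
The M+4 peak is largest (0.439685); scaling to 100 gives 11.90 : 59.74 : 100.00 : 55.79.

11.90 : 59.74 : 100.00 : 55.79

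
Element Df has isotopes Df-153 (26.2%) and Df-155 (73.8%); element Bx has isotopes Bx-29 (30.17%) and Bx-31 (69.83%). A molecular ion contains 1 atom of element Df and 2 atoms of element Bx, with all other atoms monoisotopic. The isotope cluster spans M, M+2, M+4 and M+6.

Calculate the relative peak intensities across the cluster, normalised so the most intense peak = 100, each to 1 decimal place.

5.4 : 40.5 : 100.0 : 82.0

Element Df pattern (n=1): 0.2620 : 0.7380
Element Bx pattern (n=2): 0.09102289 : 0.42135422 : 0.48762289
Convolve the two distributions (both contribute in 2-u steps):
  M: 0.2620×0.09102289 = 0.023848
  M+2: 0.2620×0.42135422 + 0.7380×0.09102289 = 0.177570
  M+4: 0.2620×0.48762289 + 0.7380×0.42135422 = 0.438717
  M+6: 0.7380×0.48762289 = 0.359866
Scale to base peak (0.438717) = 100: 5.4 : 40.5 : 100.0 : 82.0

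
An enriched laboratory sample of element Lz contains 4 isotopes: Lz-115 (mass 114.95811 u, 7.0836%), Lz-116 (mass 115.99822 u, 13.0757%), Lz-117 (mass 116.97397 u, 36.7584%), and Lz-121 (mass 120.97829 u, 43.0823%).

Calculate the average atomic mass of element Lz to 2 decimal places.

Average mass = Σ (abundance × isotope mass) = 0.070836 × 114.95811 + 0.130757 × 115.99822 + 0.367584 × 116.97397 + 0.430823 × 120.97829
= 8.143173 + 15.167579 + 42.997760 + 52.120230 = 118.428742 u

118.43 u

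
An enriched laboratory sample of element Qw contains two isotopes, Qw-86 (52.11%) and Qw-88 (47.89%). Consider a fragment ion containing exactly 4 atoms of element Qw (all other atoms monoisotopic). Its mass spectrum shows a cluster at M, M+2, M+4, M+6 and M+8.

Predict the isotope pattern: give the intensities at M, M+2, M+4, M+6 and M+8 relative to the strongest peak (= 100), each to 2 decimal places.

The 4 Qw atoms are independent, so intensities follow the terms of (0.5211 + 0.4789)^4.
P(M) = 0.5211^4 = 0.073737
P(M+2) = 4 × 0.5211^3 × 0.4789^1 = 0.271062
P(M+4) = 6 × 0.5211^2 × 0.4789^2 = 0.373666
P(M+6) = 4 × 0.5211^1 × 0.4789^3 = 0.228937
P(M+8) = 0.4789^4 = 0.052599
The M+4 peak is largest (0.373666); scaling to 100 gives 19.73 : 72.54 : 100.00 : 61.27 : 14.08.

19.73 : 72.54 : 100.00 : 61.27 : 14.08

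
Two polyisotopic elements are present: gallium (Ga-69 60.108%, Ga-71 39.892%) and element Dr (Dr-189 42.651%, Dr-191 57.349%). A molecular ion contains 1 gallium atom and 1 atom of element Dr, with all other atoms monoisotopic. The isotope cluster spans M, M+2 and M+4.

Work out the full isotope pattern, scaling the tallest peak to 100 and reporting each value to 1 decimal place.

49.8 : 100.0 : 44.4

Gallium pattern (n=1): 0.60108 : 0.39892
Element Dr pattern (n=1): 0.42651 : 0.57349
Convolve the two distributions (both contribute in 2-u steps):
  M: 0.60108×0.42651 = 0.256367
  M+2: 0.60108×0.57349 + 0.39892×0.42651 = 0.514857
  M+4: 0.39892×0.57349 = 0.228777
Scale to base peak (0.514857) = 100: 49.8 : 100.0 : 44.4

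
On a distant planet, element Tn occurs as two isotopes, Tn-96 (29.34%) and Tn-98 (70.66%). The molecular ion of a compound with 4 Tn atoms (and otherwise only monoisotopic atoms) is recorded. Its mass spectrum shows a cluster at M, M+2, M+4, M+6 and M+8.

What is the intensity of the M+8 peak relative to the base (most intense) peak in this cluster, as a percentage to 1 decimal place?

60.2%

(0.2934 + 0.7066)^4 gives M 0.0074, M+2 0.0714, M+4 0.2579, M+6 0.4140, M+8 0.2493; the largest is M+6.
P(M+6) = C(4,3) × 0.2934^1 × 0.7066^3 = 4 × 0.2934 × 0.35279376 = 0.414039 (base)
P(M+8) = C(4,4) × 0.2934^0 × 0.7066^4 = 1 × 1.0000 × 0.24928407 = 0.249284
Relative intensity = 0.249284 / 0.414039 × 100 = 60.2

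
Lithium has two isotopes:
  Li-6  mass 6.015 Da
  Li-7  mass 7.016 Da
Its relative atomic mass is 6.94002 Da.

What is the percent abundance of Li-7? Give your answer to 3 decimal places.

Let x be the fractional abundance of Li-6; then Li-7 has abundance 1 − x.
6.015·x + 7.016·(1 − x) = 6.94002
(6.015 − 7.016)·x = 6.94002 − 7.016
x = -0.07598 / -1.001 = 0.07590 → 7.590% Li-6, 92.410% Li-7.

92.410%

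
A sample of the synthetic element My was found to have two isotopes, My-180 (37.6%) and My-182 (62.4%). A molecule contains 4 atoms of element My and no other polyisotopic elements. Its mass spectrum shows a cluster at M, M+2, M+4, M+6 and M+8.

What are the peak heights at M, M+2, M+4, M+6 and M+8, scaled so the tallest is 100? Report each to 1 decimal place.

5.5 : 36.3 : 90.4 : 100.0 : 41.5

Each My atom is independently My-180 (p = 0.376) or My-182 (q = 0.624); the cluster is the binomial expansion (p + q)^4.
P(M) = 0.376^4 = 0.019987
P(M+2) = 4 × 0.376^3 × 0.624^1 = 0.132681
P(M+4) = 6 × 0.376^2 × 0.624^2 = 0.330291
P(M+6) = 4 × 0.376^1 × 0.624^3 = 0.365428
P(M+8) = 0.624^4 = 0.151614
The M+6 peak is largest (0.365428); scaling to 100 gives 5.5 : 36.3 : 90.4 : 100.0 : 41.5.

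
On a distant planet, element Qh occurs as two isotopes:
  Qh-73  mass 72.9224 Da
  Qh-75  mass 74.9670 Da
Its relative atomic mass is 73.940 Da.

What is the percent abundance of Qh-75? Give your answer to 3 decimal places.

49.770%

Let x be the fractional abundance of Qh-73; then Qh-75 has abundance 1 − x.
72.9224·x + 74.9670·(1 − x) = 73.940
(72.9224 − 74.9670)·x = 73.940 − 74.9670
x = -1.0270 / -2.0446 = 0.50230 → 50.230% Qh-73, 49.770% Qh-75.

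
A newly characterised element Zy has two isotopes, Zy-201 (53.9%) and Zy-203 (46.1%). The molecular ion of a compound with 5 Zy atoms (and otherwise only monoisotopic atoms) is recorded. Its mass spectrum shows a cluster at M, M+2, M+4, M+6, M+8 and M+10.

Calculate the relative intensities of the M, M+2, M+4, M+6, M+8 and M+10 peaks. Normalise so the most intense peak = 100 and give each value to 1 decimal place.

13.7 : 58.5 : 100.0 : 85.5 : 36.6 : 6.3

Each Zy atom is independently Zy-201 (p = 0.539) or Zy-203 (q = 0.461); the cluster is the binomial expansion (p + q)^5.
P(M) = 0.539^5 = 0.045493
P(M+2) = 5 × 0.539^4 × 0.461^1 = 0.194548
P(M+4) = 10 × 0.539^3 × 0.461^2 = 0.332788
P(M+6) = 10 × 0.539^2 × 0.461^3 = 0.284630
P(M+8) = 5 × 0.539^1 × 0.461^4 = 0.121720
P(M+10) = 0.461^5 = 0.020821
The M+4 peak is largest (0.332788); scaling to 100 gives 13.7 : 58.5 : 100.0 : 85.5 : 36.6 : 6.3.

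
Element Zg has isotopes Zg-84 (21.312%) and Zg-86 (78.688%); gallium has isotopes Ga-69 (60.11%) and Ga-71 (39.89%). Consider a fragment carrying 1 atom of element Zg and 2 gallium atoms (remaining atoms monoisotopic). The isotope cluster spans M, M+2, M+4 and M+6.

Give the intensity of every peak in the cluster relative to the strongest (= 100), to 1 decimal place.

18.7 : 94.0 : 100.0 : 30.4

Element Zg pattern (n=1): 0.21312 : 0.78688
Gallium pattern (n=2): 0.36132121 : 0.47955758 : 0.15912121
Convolve the two distributions (both contribute in 2-u steps):
  M: 0.21312×0.36132121 = 0.077005
  M+2: 0.21312×0.47955758 + 0.78688×0.36132121 = 0.386520
  M+4: 0.21312×0.15912121 + 0.78688×0.47955758 = 0.411266
  M+6: 0.78688×0.15912121 = 0.125209
Scale to base peak (0.411266) = 100: 18.7 : 94.0 : 100.0 : 30.4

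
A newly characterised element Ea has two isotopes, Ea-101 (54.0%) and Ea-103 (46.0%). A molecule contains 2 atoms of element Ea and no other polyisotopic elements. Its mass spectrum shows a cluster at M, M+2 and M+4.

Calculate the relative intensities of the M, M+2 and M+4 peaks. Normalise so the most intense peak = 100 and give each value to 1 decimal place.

58.7 : 100.0 : 42.6

Expanding (0.540 + 0.460)^2:
P(M) = 0.540^2 = 0.291600
P(M+2) = 2 × 0.540^1 × 0.460^1 = 0.496800
P(M+4) = 0.460^2 = 0.211600
The M+2 peak is largest (0.496800); scaling to 100 gives 58.7 : 100.0 : 42.6.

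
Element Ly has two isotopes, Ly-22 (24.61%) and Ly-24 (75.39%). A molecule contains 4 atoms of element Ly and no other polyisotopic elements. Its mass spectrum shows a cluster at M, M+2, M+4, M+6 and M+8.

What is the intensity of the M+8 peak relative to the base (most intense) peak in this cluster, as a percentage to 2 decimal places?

Binomial terms of (0.2461 + 0.7539)^4: M 0.0037, M+2 0.0449, M+4 0.2065, M+6 0.4218, M+8 0.3230 → M+6 is the base peak.
P(M+6) = C(4,3) × 0.2461^1 × 0.7539^3 = 4 × 0.2461 × 0.42849053 = 0.421806 (base)
P(M+8) = C(4,4) × 0.2461^0 × 0.7539^4 = 1 × 1.0000 × 0.32303901 = 0.323039
Relative intensity = 0.323039 / 0.421806 × 100 = 76.58

76.58%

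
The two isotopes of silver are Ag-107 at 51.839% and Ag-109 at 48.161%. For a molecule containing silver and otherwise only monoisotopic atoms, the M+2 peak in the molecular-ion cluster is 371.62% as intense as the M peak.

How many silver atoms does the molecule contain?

4

For n independent Ag atoms, I(M+2)/I(M) = n · (abundance Ag-109) / (abundance Ag-107) = n · 0.48161/0.51839.
n = 3.7162 × 0.51839/0.48161 = 4.00 ≈ 4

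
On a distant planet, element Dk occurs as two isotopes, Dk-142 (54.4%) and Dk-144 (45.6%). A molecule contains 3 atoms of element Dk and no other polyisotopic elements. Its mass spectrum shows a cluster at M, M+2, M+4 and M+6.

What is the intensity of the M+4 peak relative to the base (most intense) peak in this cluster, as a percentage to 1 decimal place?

(0.544 + 0.456)^3 gives M 0.1610, M+2 0.4048, M+4 0.3394, M+6 0.0948; the largest is M+2.
P(M+2) = C(3,1) × 0.544^2 × 0.456^1 = 3 × 0.295936 × 0.4560 = 0.404840 (base)
P(M+4) = C(3,2) × 0.544^1 × 0.456^2 = 3 × 0.5440 × 0.207936 = 0.339352
Relative intensity = 0.339352 / 0.404840 × 100 = 83.8

83.8%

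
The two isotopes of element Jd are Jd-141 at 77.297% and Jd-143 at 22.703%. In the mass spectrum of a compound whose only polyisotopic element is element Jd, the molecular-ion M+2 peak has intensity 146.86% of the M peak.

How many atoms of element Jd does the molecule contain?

With n Jd atoms, P(M+2)/P(M) = C(n,1)·p^(n−1)q / p^n = n·q/p = n · 0.22703/0.77297.
n = 1.4686 × 0.77297/0.22703 = 5.00 ≈ 5

5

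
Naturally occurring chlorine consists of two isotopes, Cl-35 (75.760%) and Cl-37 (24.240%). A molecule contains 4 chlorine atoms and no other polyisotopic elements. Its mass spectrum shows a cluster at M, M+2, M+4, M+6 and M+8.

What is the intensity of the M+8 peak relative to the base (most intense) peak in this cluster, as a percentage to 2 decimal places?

(0.75760 + 0.24240)^4 gives M 0.3294, M+2 0.4216, M+4 0.2023, M+6 0.0432, M+8 0.0035; the largest is M+2.
P(M+2) = C(4,1) × 0.75760^3 × 0.24240^1 = 4 × 0.4348304 × 0.2424 = 0.421612 (base)
P(M+8) = C(4,4) × 0.75760^0 × 0.24240^4 = 1 × 1.0000 × 0.00345247 = 0.003452
Relative intensity = 0.003452 / 0.421612 × 100 = 0.82

0.82%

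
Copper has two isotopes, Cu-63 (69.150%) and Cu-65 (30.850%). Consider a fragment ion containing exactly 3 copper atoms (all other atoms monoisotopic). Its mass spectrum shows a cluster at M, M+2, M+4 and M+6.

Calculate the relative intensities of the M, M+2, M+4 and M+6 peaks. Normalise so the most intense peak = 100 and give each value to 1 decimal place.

Each Cu atom is independently Cu-63 (p = 0.69150) or Cu-65 (q = 0.30850); the cluster is the binomial expansion (p + q)^3.
P(M) = 0.69150^3 = 0.330656
P(M+2) = 3 × 0.69150^2 × 0.30850^1 = 0.442548
P(M+4) = 3 × 0.69150^1 × 0.30850^2 = 0.197435
P(M+6) = 0.30850^3 = 0.029361
The M+2 peak is largest (0.442548); scaling to 100 gives 74.7 : 100.0 : 44.6 : 6.6.

74.7 : 100.0 : 44.6 : 6.6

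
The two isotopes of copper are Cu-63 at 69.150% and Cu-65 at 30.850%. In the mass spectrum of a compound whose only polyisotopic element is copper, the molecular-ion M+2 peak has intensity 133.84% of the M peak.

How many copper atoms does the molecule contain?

With n Cu atoms, P(M+2)/P(M) = C(n,1)·p^(n−1)q / p^n = n·q/p = n · 0.30850/0.69150.
n = 1.3384 × 0.69150/0.30850 = 3.00 ≈ 3

3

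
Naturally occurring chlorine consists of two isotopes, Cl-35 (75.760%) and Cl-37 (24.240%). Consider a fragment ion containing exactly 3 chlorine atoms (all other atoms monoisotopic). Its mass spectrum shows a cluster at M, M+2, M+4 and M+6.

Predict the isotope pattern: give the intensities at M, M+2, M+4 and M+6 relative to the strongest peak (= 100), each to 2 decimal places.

100.00 : 95.99 : 30.71 : 3.28

The 3 Cl atoms are independent, so intensities follow the terms of (0.75760 + 0.24240)^3.
P(M) = 0.75760^3 = 0.434830
P(M+2) = 3 × 0.75760^2 × 0.24240^1 = 0.417382
P(M+4) = 3 × 0.75760^1 × 0.24240^2 = 0.133545
P(M+6) = 0.24240^3 = 0.014243
The M peak is largest (0.434830); scaling to 100 gives 100.00 : 95.99 : 30.71 : 3.28.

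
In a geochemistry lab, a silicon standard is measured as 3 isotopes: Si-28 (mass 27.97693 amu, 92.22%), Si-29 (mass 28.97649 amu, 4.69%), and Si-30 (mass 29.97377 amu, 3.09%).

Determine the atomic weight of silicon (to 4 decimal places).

28.0855 amu

Weight each isotope mass by its fractional abundance: 0.9222 × 27.97693 + 0.0469 × 28.97649 + 0.0309 × 29.97377
= 25.800325 + 1.358997 + 0.926189 = 28.085511 amu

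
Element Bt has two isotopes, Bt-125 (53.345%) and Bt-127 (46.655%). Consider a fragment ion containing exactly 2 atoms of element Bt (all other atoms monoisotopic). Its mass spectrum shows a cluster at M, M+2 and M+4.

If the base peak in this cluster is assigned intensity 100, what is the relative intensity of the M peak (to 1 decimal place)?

Binomial terms of (0.53345 + 0.46655)^2: M 0.2846, M+2 0.4978, M+4 0.2177 → M+2 is the base peak.
P(M+2) = C(2,1) × 0.53345^1 × 0.46655^1 = 2 × 0.53345 × 0.46655 = 0.497762 (base)
P(M) = C(2,0) × 0.53345^2 × 0.46655^0 = 1 × 0.2845689 × 1.0000 = 0.284569
Relative intensity = 0.284569 / 0.497762 × 100 = 57.2

57.2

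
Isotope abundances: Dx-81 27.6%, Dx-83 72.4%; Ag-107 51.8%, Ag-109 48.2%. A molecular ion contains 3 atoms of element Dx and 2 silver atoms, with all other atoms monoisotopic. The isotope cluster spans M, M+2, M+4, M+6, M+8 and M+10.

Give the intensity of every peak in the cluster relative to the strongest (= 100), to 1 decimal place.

1.6 : 15.4 : 57.1 : 100.0 : 81.3 : 24.7

Element Dx pattern (n=3): 0.02102458 : 0.16545427 : 0.43401773 : 0.37950342
Silver pattern (n=2): 0.268324 : 0.499352 : 0.232324
Convolve the two distributions (both contribute in 2-u steps):
  M: 0.02102458×0.268324 = 0.005641
  M+2: 0.02102458×0.499352 + 0.16545427×0.268324 = 0.054894
  M+4: 0.02102458×0.232324 + 0.16545427×0.499352 + 0.43401773×0.268324 = 0.203962
  M+6: 0.16545427×0.232324 + 0.43401773×0.499352 + 0.37950342×0.268324 = 0.356996
  M+8: 0.43401773×0.232324 + 0.37950342×0.499352 = 0.290339
  M+10: 0.37950342×0.232324 = 0.088168
Scale to base peak (0.356996) = 100: 1.6 : 15.4 : 57.1 : 100.0 : 81.3 : 24.7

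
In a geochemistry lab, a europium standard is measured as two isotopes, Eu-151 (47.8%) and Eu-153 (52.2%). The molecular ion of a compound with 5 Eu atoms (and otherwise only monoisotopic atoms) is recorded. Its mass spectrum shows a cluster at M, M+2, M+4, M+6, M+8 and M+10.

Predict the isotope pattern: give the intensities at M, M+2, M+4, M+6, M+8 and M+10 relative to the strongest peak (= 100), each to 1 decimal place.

Expanding (0.478 + 0.522)^5:
P(M) = 0.478^5 = 0.024954
P(M+2) = 5 × 0.478^4 × 0.522^1 = 0.136255
P(M+4) = 10 × 0.478^3 × 0.522^2 = 0.297594
P(M+6) = 10 × 0.478^2 × 0.522^3 = 0.324988
P(M+8) = 5 × 0.478^1 × 0.522^4 = 0.177452
P(M+10) = 0.522^5 = 0.038757
The M+6 peak is largest (0.324988); scaling to 100 gives 7.7 : 41.9 : 91.6 : 100.0 : 54.6 : 11.9.

7.7 : 41.9 : 91.6 : 100.0 : 54.6 : 11.9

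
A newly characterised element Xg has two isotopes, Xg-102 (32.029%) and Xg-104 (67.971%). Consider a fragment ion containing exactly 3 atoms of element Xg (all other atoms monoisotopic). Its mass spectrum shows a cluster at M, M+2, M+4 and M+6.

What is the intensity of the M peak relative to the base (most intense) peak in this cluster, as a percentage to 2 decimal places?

Term probabilities: M 0.0329, M+2 0.2092, M+4 0.4439, M+6 0.3140. Base peak = M+4.
P(M+4) = C(3,2) × 0.32029^1 × 0.67971^2 = 3 × 0.32029 × 0.46200568 = 0.443927 (base)
P(M) = C(3,0) × 0.32029^3 × 0.67971^0 = 1 × 0.03285717 × 1.0000 = 0.032857
Relative intensity = 0.032857 / 0.443927 × 100 = 7.40

7.40%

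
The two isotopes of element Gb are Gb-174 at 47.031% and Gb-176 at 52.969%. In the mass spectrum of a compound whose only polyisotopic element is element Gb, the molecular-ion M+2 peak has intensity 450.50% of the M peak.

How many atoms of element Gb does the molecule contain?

The M+2/M ratio from n Gb atoms is n · q/p = n · 0.52969/0.47031.
n = 4.5050 × 0.47031/0.52969 = 4.00 ≈ 4

4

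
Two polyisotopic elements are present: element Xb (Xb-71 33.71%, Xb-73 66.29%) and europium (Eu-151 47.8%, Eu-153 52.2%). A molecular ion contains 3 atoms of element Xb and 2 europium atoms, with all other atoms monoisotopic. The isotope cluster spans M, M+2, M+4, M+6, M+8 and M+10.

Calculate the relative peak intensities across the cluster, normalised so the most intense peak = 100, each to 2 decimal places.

Element Xb pattern (n=3): 0.03830683 : 0.22598873 : 0.44440204 : 0.2913024
Europium pattern (n=2): 0.228484 : 0.499032 : 0.272484
Convolve the two distributions (both contribute in 2-u steps):
  M: 0.03830683×0.228484 = 0.008752
  M+2: 0.03830683×0.499032 + 0.22598873×0.228484 = 0.070751
  M+4: 0.03830683×0.272484 + 0.22598873×0.499032 + 0.44440204×0.228484 = 0.224752
  M+6: 0.22598873×0.272484 + 0.44440204×0.499032 + 0.2913024×0.228484 = 0.349907
  M+8: 0.44440204×0.272484 + 0.2913024×0.499032 = 0.266462
  M+10: 0.2913024×0.272484 = 0.079375
Scale to base peak (0.349907) = 100: 2.50 : 20.22 : 64.23 : 100.00 : 76.15 : 22.68

2.50 : 20.22 : 64.23 : 100.00 : 76.15 : 22.68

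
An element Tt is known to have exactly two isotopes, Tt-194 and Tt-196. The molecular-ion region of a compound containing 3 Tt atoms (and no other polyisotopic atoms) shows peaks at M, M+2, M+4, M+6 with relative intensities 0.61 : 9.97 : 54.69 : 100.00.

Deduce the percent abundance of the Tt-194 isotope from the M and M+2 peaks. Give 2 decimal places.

15.51%

Write p for the Tt-194 fraction. I(M+2)/I(M) = [C(3,1)·p^2·(1−p)] / p^3 = 3·(1−p)/p = 9.97/0.61 = 16.3443
(1−p)/p = 16.3443/3 = 5.4481  ⇒  p = 1/(1 + 5.4481) = 0.1551
Tt-194: 15.51%, Tt-196: 84.49%.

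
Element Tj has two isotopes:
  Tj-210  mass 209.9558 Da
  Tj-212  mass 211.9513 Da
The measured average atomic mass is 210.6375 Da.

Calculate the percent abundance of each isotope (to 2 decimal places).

Tj-210: 65.84%, Tj-212: 34.16%

Writing the weighted mean with unknown fraction x of Tj-210:
209.9558·x + 211.9513·(1 − x) = 210.6375
(209.9558 − 211.9513)·x = 210.6375 − 211.9513
x = -1.3138 / -1.9955 = 0.65838 → 65.84% Tj-210, 34.16% Tj-212.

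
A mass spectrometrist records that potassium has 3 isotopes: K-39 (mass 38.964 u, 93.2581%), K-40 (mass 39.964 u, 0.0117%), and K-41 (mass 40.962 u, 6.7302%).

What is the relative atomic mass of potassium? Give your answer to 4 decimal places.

39.0986 u

Average mass = Σ (abundance × isotope mass) = 0.932581 × 38.964 + 0.000117 × 39.964 + 0.067302 × 40.962
= 36.33709 + 0.00468 + 2.75682 = 39.09859 u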